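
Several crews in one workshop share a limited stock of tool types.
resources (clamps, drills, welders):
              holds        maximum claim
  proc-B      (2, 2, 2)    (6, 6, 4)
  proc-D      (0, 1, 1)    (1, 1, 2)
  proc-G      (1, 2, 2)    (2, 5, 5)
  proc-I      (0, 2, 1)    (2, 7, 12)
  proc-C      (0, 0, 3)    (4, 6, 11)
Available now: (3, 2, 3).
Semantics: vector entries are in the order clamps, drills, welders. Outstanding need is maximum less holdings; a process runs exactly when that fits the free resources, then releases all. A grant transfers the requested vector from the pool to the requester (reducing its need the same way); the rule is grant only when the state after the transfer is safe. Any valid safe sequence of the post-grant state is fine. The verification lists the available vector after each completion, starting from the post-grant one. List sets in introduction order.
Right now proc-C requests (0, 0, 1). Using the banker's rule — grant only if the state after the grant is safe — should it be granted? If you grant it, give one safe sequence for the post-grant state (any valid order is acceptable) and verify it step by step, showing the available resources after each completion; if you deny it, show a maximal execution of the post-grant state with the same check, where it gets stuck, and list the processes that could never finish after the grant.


GRANT — the state after the grant stays safe, e.g. via proc-D, proc-G, proc-B, proc-C, proc-I.
Key observation: the transfer keeps a workable pool ((3, 2, 2)); proc-D starts the safe sequence.
Check on the post-grant state, step by step:
  pool = (3, 2, 2)
  run proc-D (needs (1, 0, 1), free (3, 2, 2)); after release of (0, 1, 1) the pool is (3, 3, 3)
  run proc-G (needs (1, 3, 3), free (3, 3, 3)); after release of (1, 2, 2) the pool is (4, 5, 5)
  run proc-B (needs (4, 4, 2), free (4, 5, 5)); after release of (2, 2, 2) the pool is (6, 7, 7)
  run proc-C (needs (4, 6, 7), free (6, 7, 7)); after release of (0, 0, 4) the pool is (6, 7, 11)
  run proc-I (needs (2, 5, 11), free (6, 7, 11)); after release of (0, 2, 1) the pool is (6, 9, 12)


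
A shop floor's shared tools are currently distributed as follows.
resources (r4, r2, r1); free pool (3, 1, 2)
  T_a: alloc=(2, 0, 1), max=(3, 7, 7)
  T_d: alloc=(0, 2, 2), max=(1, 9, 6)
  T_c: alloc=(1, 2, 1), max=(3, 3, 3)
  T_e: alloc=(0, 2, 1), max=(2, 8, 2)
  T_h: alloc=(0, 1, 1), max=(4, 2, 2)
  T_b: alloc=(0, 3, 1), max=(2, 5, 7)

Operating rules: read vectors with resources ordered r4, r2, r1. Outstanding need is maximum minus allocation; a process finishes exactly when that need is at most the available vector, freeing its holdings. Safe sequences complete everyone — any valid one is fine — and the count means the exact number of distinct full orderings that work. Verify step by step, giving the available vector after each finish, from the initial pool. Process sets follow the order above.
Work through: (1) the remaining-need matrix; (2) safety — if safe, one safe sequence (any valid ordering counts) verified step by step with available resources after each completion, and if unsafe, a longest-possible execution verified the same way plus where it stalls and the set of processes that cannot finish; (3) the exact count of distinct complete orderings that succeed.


(1) Outstanding need per process (order r4, r2, r1):
  T_a: (1, 7, 6)
  T_d: (1, 7, 4)
  T_c: (2, 1, 2)
  T_e: (2, 6, 1)
  T_h: (4, 1, 1)
  T_b: (2, 2, 6)
(2) UNSAFE.
Key observation: after T_c, T_h the pool peaks at (4, 4, 4), and each blocked process is short somewhere: T_a on r2, r1; T_d on r2; T_e on r2; T_b on r1.
Going as far as possible: T_c, T_h; after that, nothing fits. Step-by-step check:
  pool = (3, 1, 2)
  T_c: need (2, 1, 2) fits (3, 1, 2); releases (1, 2, 1), pool now (4, 3, 3)
  T_h: need (4, 1, 1) fits (4, 3, 3); releases (0, 1, 1), pool now (4, 4, 4)
  T_a still needs (1, 7, 6) but only (4, 4, 4) is free — short on r2 and r1
  T_d still needs (1, 7, 4) but only (4, 4, 4) is free — short on r2
  T_e still needs (2, 6, 1) but only (4, 4, 4) is free — short on r2
  T_b still needs (2, 2, 6) but only (4, 4, 4) is free — short on r1
Permanently blocked: T_a, T_d, T_e and T_b.
(3) The exact count: 0 of the possible complete orderings are safe sequences.


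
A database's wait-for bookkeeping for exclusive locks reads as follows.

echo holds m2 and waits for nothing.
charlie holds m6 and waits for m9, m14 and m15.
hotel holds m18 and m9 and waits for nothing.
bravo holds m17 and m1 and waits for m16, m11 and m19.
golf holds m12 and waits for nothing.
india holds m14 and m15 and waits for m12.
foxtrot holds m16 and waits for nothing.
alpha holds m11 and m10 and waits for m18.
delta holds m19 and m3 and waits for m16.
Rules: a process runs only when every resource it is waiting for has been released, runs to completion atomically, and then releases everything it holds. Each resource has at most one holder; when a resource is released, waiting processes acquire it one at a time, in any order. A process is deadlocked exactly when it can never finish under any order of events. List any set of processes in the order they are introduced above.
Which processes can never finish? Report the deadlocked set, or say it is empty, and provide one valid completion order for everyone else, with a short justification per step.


The deadlocked set is empty.
Key observation: no waiting chain loops back on itself — every chain ends at a process that waits on nothing, so everyone eventually runs.
A valid finishing order for the others: hotel, echo, golf, india, charlie, foxtrot, alpha, delta, bravo.
Walking it through:
  hotel: no waits; runs immediately, freeing m18 and m9
  echo: no waits; runs immediately, freeing m2
  golf: no waits; runs immediately, freeing m12
  india waits on m12 — all released -> runs and releases m14 and m15
  charlie waits on m9, m14 and m15 — all released -> runs and releases m6
  foxtrot: no waits; runs immediately, freeing m16
  alpha waits on m18 — all released -> runs and releases m11 and m10
  delta waits on m16 — all released -> runs and releases m19 and m3
  bravo waits on m16, m11 and m19 — all released -> runs and releases m17 and m1


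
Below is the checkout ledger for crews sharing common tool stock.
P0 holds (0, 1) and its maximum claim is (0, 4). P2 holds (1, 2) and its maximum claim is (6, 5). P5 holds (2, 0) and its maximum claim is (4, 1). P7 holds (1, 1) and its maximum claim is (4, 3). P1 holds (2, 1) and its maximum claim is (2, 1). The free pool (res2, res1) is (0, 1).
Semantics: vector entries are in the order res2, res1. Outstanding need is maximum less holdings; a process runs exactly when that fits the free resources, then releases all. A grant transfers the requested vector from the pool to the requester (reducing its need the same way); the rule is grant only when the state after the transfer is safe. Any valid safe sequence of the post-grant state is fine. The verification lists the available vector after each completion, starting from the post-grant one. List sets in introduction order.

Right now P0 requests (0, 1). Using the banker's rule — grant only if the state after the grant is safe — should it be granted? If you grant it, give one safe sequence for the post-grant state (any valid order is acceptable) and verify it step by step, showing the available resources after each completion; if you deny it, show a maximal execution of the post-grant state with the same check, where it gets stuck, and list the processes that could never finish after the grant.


DENY: after the grant no complete ordering would exist.
Key observation: even finishing P1, P5 leaves just (4, 1) free — too little res1 for any of the remaining processes.
Pretend the grant happened; the run P1, P5 goes as far as possible. Walking it through:
  pool = (0, 0)
  P1 needs (0, 0) <= (0, 0) -> finishes; pool += (2, 1) = (2, 1)
  P5 needs (2, 1) <= (2, 1) -> finishes; pool += (2, 0) = (4, 1)
  blocked: P0 wants (0, 2), pool (4, 1) — not enough res1
  blocked: P2 wants (5, 3), pool (4, 1) — not enough res2 and res1
  blocked: P7 wants (3, 2), pool (4, 1) — not enough res1
Had the request been granted, P0, P2 and P7 could never finish.


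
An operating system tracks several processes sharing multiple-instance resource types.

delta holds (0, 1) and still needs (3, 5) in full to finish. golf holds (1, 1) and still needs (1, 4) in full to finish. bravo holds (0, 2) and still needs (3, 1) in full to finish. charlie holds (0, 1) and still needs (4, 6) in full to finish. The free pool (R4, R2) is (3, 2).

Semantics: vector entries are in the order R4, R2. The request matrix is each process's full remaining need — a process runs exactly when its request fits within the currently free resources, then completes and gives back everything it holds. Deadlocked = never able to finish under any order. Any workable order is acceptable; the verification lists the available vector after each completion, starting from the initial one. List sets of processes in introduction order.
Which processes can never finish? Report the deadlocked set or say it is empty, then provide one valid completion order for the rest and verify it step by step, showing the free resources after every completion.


Nothing here is deadlocked.
Key observation: bravo can run right away; the returned allocation unlocks the remaining processes in turn.
The rest can finish in the order bravo, golf, delta, charlie. Step-by-step check:
  pool = (3, 2)
  run bravo (needs (3, 1), free (3, 2)); after release of (0, 2) the pool is (3, 4)
  run golf (needs (1, 4), free (3, 4)); after release of (1, 1) the pool is (4, 5)
  run delta (needs (3, 5), free (4, 5)); after release of (0, 1) the pool is (4, 6)
  run charlie (needs (4, 6), free (4, 6)); after release of (0, 1) the pool is (4, 7)


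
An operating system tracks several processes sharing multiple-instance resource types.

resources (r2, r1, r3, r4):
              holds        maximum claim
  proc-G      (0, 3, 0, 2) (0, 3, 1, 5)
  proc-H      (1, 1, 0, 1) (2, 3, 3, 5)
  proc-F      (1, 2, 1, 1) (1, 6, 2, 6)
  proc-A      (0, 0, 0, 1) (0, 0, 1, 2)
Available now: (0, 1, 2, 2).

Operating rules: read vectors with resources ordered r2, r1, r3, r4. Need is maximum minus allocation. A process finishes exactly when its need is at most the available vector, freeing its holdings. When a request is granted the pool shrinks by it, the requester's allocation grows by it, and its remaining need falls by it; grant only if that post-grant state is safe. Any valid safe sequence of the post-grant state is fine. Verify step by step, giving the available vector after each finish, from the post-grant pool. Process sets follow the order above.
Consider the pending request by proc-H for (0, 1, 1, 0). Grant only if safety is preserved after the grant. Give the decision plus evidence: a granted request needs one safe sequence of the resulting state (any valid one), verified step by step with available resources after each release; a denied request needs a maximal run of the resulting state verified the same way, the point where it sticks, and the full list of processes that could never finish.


DENY. Granting would leave the state unsafe.
Key observation: after proc-A, proc-G the pool peaks at (0, 3, 1, 5), and each blocked process is short somewhere: proc-H on r2, r3; proc-F on r1.
On the post-grant state, proc-A, proc-G is a maximal run — nothing extends it. Step-by-step check:
  pool = (0, 0, 1, 2)
  run proc-A (needs (0, 0, 1, 1), free (0, 0, 1, 2)); after release of (0, 0, 0, 1) the pool is (0, 0, 1, 3)
  run proc-G (needs (0, 0, 1, 3), free (0, 0, 1, 3)); after release of (0, 3, 0, 2) the pool is (0, 3, 1, 5)
  blocked: proc-H wants (1, 1, 2, 4), pool (0, 3, 1, 5) — not enough r2 and r3
  blocked: proc-F wants (0, 4, 1, 5), pool (0, 3, 1, 5) — not enough r1
Post-grant, the permanently blocked set is proc-H and proc-F.


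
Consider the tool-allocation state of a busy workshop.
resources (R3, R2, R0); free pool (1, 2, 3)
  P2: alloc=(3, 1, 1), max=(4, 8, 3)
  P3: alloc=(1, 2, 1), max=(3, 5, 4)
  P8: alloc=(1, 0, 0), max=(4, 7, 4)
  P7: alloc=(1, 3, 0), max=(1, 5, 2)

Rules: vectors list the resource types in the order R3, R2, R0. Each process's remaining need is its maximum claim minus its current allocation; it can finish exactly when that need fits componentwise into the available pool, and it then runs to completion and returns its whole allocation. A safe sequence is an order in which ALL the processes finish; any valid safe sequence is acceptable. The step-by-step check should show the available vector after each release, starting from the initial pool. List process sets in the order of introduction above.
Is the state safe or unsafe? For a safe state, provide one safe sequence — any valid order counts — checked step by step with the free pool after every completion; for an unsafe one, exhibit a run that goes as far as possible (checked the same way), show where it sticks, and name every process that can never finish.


SAFE. One safe sequence: P7, P3, P2, P8.
Key observation: the order's first zero-slack moment is P7 ((0, 2, 2) needed, (1, 2, 3) free — a requested resource with nothing to spare).
Verifying each step:
  pool = (1, 2, 3)
  run P7 (needs (0, 2, 2), free (1, 2, 3)); after release of (1, 3, 0) the pool is (2, 5, 3)
  run P3 (needs (2, 3, 3), free (2, 5, 3)); after release of (1, 2, 1) the pool is (3, 7, 4)
  run P2 (needs (1, 7, 2), free (3, 7, 4)); after release of (3, 1, 1) the pool is (6, 8, 5)
  run P8 (needs (3, 7, 4), free (6, 8, 5)); after release of (1, 0, 0) the pool is (7, 8, 5)


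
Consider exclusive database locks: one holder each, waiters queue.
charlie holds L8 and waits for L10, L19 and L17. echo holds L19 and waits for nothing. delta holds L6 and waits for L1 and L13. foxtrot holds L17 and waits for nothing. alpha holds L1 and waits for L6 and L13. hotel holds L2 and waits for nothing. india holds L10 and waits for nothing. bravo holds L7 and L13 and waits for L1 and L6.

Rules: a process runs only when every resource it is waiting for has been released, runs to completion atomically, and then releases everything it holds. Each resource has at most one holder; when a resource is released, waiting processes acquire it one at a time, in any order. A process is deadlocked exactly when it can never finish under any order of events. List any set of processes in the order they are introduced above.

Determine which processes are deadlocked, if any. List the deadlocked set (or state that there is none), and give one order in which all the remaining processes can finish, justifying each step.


Deadlocked set: delta, alpha and bravo.
Key observation: nobody on the ring delta -> alpha -> delta can start until another member finishes, which never happens; bravo is caught in further circular waits.
A valid finishing order for the others: hotel, india, foxtrot, echo, charlie.
Walking it through:
  hotel waits on nothing -> runs at once and releases L2
  india waits on nothing -> runs at once and releases L10
  foxtrot waits on nothing -> runs at once and releases L17
  echo waits on nothing -> runs at once and releases L19
  run charlie (all its waits — L10, L19 and L17 — are resolved); releases L8


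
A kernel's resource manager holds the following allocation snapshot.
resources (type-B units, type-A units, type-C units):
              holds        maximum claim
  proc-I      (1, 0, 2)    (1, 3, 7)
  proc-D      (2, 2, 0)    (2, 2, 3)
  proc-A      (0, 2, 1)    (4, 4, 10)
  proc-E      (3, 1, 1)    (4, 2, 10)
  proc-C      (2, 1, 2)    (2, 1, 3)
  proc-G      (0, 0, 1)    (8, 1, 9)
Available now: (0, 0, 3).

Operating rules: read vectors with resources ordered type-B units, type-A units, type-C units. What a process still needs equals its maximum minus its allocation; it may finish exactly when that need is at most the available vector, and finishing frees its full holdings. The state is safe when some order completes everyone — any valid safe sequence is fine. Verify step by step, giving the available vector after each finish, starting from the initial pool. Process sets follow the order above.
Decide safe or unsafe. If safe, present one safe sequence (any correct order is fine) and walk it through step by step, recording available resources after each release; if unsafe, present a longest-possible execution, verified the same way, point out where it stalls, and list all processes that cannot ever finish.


The state is UNSAFE.
Key observation: even finishing proc-C, proc-D, proc-I leaves just (5, 3, 7) free — too little type-C units for any of the remaining processes.
The run proc-C, proc-D, proc-I cannot be extended any further. Check, step by step:
  pool = (0, 0, 3)
  proc-C needs (0, 0, 1) <= (0, 0, 3) -> finishes; pool += (2, 1, 2) = (2, 1, 5)
  proc-D needs (0, 0, 3) <= (2, 1, 5) -> finishes; pool += (2, 2, 0) = (4, 3, 5)
  proc-I needs (0, 3, 5) <= (4, 3, 5) -> finishes; pool += (1, 0, 2) = (5, 3, 7)
  proc-A cannot run: need (4, 2, 9) vs free (5, 3, 7) (insufficient type-C units)
  proc-E cannot run: need (1, 1, 9) vs free (5, 3, 7) (insufficient type-C units)
  proc-G cannot run: need (8, 1, 8) vs free (5, 3, 7) (insufficient type-B units and type-C units)
Processes that can never finish: proc-A, proc-E and proc-G.


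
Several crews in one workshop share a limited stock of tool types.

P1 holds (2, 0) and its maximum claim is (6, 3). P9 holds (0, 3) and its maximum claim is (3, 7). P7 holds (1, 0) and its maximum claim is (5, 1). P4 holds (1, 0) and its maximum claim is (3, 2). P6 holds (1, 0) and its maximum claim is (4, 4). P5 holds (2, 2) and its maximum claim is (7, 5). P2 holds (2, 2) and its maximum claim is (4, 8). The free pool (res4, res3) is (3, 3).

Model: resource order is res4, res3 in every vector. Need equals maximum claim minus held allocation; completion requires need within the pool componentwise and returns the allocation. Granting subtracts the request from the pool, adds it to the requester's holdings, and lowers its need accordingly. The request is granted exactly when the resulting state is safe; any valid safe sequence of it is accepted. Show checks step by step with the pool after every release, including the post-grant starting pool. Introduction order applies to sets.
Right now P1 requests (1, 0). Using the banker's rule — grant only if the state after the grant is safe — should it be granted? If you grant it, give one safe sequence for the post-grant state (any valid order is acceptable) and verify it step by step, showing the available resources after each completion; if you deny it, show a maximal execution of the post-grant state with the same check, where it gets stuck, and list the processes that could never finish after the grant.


GRANT — the state after the grant stays safe, e.g. via P4, P1, P5, P9, P2, P7, P6.
Key observation: granting shrinks the pool to (2, 3), yet P4 still fits and the chain goes through.
Check on the post-grant state, step by step:
  pool = (2, 3)
  P4 needs (2, 2) <= (2, 3) -> finishes; pool += (1, 0) = (3, 3)
  P1 needs (3, 3) <= (3, 3) -> finishes; pool += (3, 0) = (6, 3)
  P5 needs (5, 3) <= (6, 3) -> finishes; pool += (2, 2) = (8, 5)
  P9 needs (3, 4) <= (8, 5) -> finishes; pool += (0, 3) = (8, 8)
  P2 needs (2, 6) <= (8, 8) -> finishes; pool += (2, 2) = (10, 10)
  P7 needs (4, 1) <= (10, 10) -> finishes; pool += (1, 0) = (11, 10)
  P6 needs (3, 4) <= (11, 10) -> finishes; pool += (1, 0) = (12, 10)


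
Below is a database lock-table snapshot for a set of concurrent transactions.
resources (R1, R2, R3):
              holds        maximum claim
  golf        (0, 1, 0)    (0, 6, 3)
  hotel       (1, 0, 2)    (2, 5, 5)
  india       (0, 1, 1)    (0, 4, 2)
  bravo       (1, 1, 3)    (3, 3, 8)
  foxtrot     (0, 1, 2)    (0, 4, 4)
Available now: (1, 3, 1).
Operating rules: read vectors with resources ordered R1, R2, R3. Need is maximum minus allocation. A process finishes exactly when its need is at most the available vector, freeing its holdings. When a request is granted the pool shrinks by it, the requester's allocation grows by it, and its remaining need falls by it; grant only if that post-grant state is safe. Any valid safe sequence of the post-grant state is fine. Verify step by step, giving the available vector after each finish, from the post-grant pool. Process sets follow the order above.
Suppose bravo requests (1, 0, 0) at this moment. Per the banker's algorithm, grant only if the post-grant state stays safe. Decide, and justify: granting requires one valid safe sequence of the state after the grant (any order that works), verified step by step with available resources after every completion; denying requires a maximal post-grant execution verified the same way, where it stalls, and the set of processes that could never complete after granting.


DENY — the pretend-granted state is unsafe.
Key observation: R1 is the bottleneck — with india, foxtrot, golf done the pool holds (0, 6, 4), short of every remaining need.
On the post-grant state, india, foxtrot, golf is a maximal run — nothing extends it. Walking it through:
  pool = (0, 3, 1)
  india needs (0, 3, 1) <= (0, 3, 1) -> finishes; pool += (0, 1, 1) = (0, 4, 2)
  foxtrot needs (0, 3, 2) <= (0, 4, 2) -> finishes; pool += (0, 1, 2) = (0, 5, 4)
  golf needs (0, 5, 3) <= (0, 5, 4) -> finishes; pool += (0, 1, 0) = (0, 6, 4)
  hotel still needs (1, 5, 3) but only (0, 6, 4) is free — short on R1
  bravo still needs (1, 2, 5) but only (0, 6, 4) is free — short on R1 and R3
Had the request been granted, hotel and bravo could never finish.


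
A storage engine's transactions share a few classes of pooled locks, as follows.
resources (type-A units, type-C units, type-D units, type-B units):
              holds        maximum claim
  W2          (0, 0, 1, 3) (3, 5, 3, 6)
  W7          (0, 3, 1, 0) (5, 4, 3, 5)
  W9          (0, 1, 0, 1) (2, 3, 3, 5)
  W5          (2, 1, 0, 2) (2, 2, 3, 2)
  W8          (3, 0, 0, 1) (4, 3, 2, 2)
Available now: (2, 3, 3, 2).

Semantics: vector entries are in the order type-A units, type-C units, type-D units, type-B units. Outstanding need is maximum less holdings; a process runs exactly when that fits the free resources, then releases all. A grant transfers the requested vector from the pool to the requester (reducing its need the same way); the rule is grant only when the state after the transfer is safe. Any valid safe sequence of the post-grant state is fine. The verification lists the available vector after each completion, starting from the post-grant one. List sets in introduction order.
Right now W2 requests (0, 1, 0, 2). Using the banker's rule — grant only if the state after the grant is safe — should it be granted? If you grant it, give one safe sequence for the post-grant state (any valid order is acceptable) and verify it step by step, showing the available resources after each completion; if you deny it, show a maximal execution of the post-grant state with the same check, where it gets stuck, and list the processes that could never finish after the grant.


DENY — the pretend-granted state is unsafe.
Key observation: after W5, W8 the pool peaks at (7, 3, 3, 3), and each blocked process is short somewhere: W2 on type-C units; W7 on type-B units; W9 on type-B units.
On the post-grant state, W5, W8 is a maximal run — nothing extends it. Step-by-step check:
  pool = (2, 2, 3, 0)
  W5 needs (0, 1, 3, 0) <= (2, 2, 3, 0) -> finishes; pool += (2, 1, 0, 2) = (4, 3, 3, 2)
  W8 needs (1, 3, 2, 1) <= (4, 3, 3, 2) -> finishes; pool += (3, 0, 0, 1) = (7, 3, 3, 3)
  W2 still needs (3, 4, 2, 1) but only (7, 3, 3, 3) is free — short on type-C units
  W7 still needs (5, 1, 2, 5) but only (7, 3, 3, 3) is free — short on type-B units
  W9 still needs (2, 2, 3, 4) but only (7, 3, 3, 3) is free — short on type-B units
Post-grant, the permanently blocked set is W2, W7 and W9.


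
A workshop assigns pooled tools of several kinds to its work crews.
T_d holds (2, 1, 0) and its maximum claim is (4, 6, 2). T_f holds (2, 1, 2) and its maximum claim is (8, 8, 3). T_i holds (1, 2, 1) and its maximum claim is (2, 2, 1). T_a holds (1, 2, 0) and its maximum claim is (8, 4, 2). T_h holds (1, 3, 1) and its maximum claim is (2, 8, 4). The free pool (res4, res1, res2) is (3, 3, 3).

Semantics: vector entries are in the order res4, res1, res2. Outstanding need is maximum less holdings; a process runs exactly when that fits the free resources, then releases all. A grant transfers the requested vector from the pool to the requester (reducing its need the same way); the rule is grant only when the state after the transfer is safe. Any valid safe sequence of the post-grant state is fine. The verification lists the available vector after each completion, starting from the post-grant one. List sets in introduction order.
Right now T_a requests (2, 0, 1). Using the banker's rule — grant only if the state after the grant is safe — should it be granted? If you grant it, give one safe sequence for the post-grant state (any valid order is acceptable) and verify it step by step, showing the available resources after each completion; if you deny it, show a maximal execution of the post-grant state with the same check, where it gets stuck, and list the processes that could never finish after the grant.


GRANT — the state after the grant stays safe, e.g. via T_i, T_h, T_d, T_a, T_f.
Key observation: after the grant the pool drops to (1, 3, 2), which still lets T_i finish first and unwind the rest.
Verifying the post-grant state step by step:
  pool = (1, 3, 2)
  run T_i (needs (1, 0, 0), free (1, 3, 2)); after release of (1, 2, 1) the pool is (2, 5, 3)
  run T_h (needs (1, 5, 3), free (2, 5, 3)); after release of (1, 3, 1) the pool is (3, 8, 4)
  run T_d (needs (2, 5, 2), free (3, 8, 4)); after release of (2, 1, 0) the pool is (5, 9, 4)
  run T_a (needs (5, 2, 1), free (5, 9, 4)); after release of (3, 2, 1) the pool is (8, 11, 5)
  run T_f (needs (6, 7, 1), free (8, 11, 5)); after release of (2, 1, 2) the pool is (10, 12, 7)


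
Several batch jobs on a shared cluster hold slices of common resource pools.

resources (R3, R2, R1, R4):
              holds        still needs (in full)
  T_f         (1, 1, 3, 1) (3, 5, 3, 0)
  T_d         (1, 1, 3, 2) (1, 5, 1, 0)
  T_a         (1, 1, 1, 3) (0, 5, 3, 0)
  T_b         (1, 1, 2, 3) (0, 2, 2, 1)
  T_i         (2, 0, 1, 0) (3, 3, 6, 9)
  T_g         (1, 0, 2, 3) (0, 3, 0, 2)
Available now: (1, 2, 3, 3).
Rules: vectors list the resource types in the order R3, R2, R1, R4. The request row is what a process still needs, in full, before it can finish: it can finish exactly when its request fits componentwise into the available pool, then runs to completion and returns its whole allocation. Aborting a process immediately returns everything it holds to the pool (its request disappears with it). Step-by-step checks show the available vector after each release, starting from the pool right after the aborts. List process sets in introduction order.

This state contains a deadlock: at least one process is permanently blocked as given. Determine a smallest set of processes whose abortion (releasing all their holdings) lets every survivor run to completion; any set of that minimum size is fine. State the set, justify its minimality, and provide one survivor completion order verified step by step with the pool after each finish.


The answer: abort T_d and T_a.
Key observation: T_f had no path to completion before; after the abort of T_d and T_a ((2, 2, 4, 5) returned), step 2 is where it fits.
No one abort is enough; case by case: T_f alone leaves T_d blocked (short on R2); T_d alone leaves T_f blocked (short on R2); T_a alone leaves T_f blocked (short on R2); T_b alone leaves T_f blocked (short on R2); T_i alone leaves T_f blocked (short on R2); T_g alone leaves T_f blocked (short on R2).
The survivors complete as T_b, T_f, T_g, T_i. Walking it through (starting from the post-abort pool):
  pool = (3, 4, 7, 8)
  run T_b (needs (0, 2, 2, 1), free (3, 4, 7, 8)); after release of (1, 1, 2, 3) the pool is (4, 5, 9, 11)
  run T_f (needs (3, 5, 3, 0), free (4, 5, 9, 11)); after release of (1, 1, 3, 1) the pool is (5, 6, 12, 12)
  run T_g (needs (0, 3, 0, 2), free (5, 6, 12, 12)); after release of (1, 0, 2, 3) the pool is (6, 6, 14, 15)
  run T_i (needs (3, 3, 6, 9), free (6, 6, 14, 15)); after release of (2, 0, 1, 0) the pool is (8, 6, 15, 15)


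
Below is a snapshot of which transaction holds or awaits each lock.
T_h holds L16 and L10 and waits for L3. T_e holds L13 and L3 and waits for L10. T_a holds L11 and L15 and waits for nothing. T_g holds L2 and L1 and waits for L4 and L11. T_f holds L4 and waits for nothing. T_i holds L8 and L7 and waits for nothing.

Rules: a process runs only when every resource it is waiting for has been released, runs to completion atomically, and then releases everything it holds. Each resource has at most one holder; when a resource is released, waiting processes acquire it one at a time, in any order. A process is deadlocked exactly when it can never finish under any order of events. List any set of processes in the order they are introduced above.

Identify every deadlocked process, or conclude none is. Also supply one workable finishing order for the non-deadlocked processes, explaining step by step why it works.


Deadlocked: T_h and T_e.
Key observation: the knot is the closed ring of waits T_h -> T_e -> T_h; no other process is dragged down with it.
One completion order for the rest: T_f, T_i, T_a, T_g.
Step-by-step check:
  T_f: no waits; runs immediately, freeing L4
  T_i: no waits; runs immediately, freeing L8 and L7
  T_a: no waits; runs immediately, freeing L11 and L15
  T_g waits on L4 and L11 — all released -> runs and releases L2 and L1


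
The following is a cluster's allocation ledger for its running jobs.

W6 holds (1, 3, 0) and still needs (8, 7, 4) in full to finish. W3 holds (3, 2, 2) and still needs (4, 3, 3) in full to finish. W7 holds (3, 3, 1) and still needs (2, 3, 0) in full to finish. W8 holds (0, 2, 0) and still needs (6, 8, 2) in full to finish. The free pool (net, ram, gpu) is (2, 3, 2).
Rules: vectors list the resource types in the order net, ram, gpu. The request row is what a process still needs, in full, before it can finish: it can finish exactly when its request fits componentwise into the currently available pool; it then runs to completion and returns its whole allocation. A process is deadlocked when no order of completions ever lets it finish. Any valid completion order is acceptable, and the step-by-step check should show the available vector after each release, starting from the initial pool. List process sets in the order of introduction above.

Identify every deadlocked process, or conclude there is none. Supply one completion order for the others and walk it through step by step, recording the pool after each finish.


The deadlocked set is empty.
Key observation: W7 fits the free pool immediately, and its release cascades until everyone finishes.
The rest can finish in the order W7, W3, W8, W6. Step-by-step check:
  pool = (2, 3, 2)
  W7: need (2, 3, 0) fits (2, 3, 2); releases (3, 3, 1), pool now (5, 6, 3)
  W3: need (4, 3, 3) fits (5, 6, 3); releases (3, 2, 2), pool now (8, 8, 5)
  W8: need (6, 8, 2) fits (8, 8, 5); releases (0, 2, 0), pool now (8, 10, 5)
  W6: need (8, 7, 4) fits (8, 10, 5); releases (1, 3, 0), pool now (9, 13, 5)


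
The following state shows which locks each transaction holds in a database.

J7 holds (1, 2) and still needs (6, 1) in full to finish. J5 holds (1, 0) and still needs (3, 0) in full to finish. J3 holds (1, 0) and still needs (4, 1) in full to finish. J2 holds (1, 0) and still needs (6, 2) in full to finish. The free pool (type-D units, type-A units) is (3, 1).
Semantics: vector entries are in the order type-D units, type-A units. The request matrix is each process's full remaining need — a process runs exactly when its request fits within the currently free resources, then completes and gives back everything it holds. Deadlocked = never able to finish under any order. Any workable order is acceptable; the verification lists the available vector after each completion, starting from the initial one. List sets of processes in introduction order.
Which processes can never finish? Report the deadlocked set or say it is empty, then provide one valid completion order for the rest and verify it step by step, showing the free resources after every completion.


Deadlocked: J7 and J2.
Key observation: after J5, J3 complete, (5, 1) is the best the pool ever gets, yet each leftover process wants more type-D units.
A valid finishing order for the others: J5, J3. Step-by-step check:
  pool = (3, 1)
  J5: need (3, 0) fits (3, 1); releases (1, 0), pool now (4, 1)
  J3: need (4, 1) fits (4, 1); releases (1, 0), pool now (5, 1)
The stuck group stays short no matter what:
  blocked: J7 wants (6, 1), pool (5, 1) — not enough type-D units
  blocked: J2 wants (6, 2), pool (5, 1) — not enough type-D units and type-A units


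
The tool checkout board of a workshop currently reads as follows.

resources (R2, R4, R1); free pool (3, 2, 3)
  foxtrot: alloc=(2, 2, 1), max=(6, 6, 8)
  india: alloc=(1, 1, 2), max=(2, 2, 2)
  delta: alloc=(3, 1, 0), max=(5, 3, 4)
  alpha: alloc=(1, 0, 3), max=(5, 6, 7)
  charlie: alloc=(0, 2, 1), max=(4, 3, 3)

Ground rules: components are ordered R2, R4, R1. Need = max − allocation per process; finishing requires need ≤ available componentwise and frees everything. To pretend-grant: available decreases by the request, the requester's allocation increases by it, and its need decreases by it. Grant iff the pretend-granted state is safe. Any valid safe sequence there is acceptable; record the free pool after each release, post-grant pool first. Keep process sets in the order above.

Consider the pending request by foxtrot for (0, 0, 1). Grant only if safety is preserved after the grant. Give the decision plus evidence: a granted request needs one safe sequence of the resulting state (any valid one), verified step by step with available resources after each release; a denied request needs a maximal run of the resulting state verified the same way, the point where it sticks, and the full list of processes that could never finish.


GRANT. The post-grant state is safe; one safe sequence: india, delta, charlie, alpha, foxtrot.
Key observation: the grant leaves (3, 2, 2) free — enough for india, whose release restarts the cascade.
Step-by-step check of the post-grant state:
  pool = (3, 2, 2)
  india needs (1, 1, 0) <= (3, 2, 2) -> finishes; pool += (1, 1, 2) = (4, 3, 4)
  delta needs (2, 2, 4) <= (4, 3, 4) -> finishes; pool += (3, 1, 0) = (7, 4, 4)
  charlie needs (4, 1, 2) <= (7, 4, 4) -> finishes; pool += (0, 2, 1) = (7, 6, 5)
  alpha needs (4, 6, 4) <= (7, 6, 5) -> finishes; pool += (1, 0, 3) = (8, 6, 8)
  foxtrot needs (4, 4, 6) <= (8, 6, 8) -> finishes; pool += (2, 2, 2) = (10, 8, 10)


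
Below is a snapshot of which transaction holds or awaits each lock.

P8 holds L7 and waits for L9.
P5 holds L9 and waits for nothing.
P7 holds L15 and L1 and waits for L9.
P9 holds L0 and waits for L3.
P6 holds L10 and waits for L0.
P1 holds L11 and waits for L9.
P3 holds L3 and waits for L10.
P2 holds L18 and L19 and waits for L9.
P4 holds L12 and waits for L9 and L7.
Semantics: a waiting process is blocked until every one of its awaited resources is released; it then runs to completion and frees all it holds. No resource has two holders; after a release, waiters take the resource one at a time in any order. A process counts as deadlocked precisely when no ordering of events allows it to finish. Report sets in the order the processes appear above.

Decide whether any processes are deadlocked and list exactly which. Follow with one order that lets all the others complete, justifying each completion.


Deadlocked: P9, P6 and P3.
Key observation: the waits loop around P9 -> P3 -> P6 -> P9 with no way out; no other process is dragged down with it.
The rest can finish in the order P5, P8, P7, P1, P2, P4.
Check, step by step:
  P5: no waits; runs immediately, freeing L9
  run P8 (all its waits — L9 — are resolved); releases L7
  run P7 (all its waits — L9 — are resolved); releases L15 and L1
  run P1 (all its waits — L9 — are resolved); releases L11
  run P2 (all its waits — L9 — are resolved); releases L18 and L19
  run P4 (all its waits — L9 and L7 — are resolved); releases L12


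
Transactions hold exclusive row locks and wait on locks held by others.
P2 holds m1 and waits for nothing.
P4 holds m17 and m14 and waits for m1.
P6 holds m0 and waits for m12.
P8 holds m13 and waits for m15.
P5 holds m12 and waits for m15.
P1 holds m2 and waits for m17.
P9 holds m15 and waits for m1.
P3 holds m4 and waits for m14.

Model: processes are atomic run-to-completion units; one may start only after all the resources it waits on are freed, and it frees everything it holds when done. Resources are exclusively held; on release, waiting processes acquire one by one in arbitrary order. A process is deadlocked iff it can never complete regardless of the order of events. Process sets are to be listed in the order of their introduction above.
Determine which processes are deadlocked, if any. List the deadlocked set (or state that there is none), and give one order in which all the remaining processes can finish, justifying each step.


No process is deadlocked.
Key observation: although several processes wait, no cycle exists — each chain bottoms out at a free runner.
One completion order for the rest: P2, P4, P3, P9, P8, P5, P6, P1.
Step-by-step check:
  P2 waits on nothing -> runs at once and releases m1
  P4: everything it awaited (m1) is free; runs, freeing m17 and m14
  P3: everything it awaited (m14) is free; runs, freeing m4
  P9: everything it awaited (m1) is free; runs, freeing m15
  P8: everything it awaited (m15) is free; runs, freeing m13
  P5: everything it awaited (m15) is free; runs, freeing m12
  P6: everything it awaited (m12) is free; runs, freeing m0
  P1: everything it awaited (m17) is free; runs, freeing m2


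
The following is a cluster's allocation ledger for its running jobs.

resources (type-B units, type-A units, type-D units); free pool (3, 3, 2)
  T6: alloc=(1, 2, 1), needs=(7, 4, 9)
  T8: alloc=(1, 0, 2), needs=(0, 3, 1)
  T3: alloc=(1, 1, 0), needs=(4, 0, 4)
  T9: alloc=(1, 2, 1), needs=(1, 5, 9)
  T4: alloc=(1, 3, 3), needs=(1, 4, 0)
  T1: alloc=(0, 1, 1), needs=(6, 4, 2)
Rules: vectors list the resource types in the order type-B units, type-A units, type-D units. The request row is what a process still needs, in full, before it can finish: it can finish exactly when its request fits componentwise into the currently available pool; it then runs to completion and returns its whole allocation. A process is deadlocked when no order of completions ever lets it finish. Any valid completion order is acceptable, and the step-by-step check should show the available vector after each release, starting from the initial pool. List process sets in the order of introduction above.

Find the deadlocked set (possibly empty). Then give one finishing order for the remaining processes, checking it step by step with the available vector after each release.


Deadlocked: T6 and T9.
Key observation: T8, T3, T4, T1 can finish, but then (6, 8, 8) is all there is, and the blocked group's type-D units demands exceed it.
One completion order for the rest: T8, T3, T4, T1. Verifying each step:
  pool = (3, 3, 2)
  T8 needs (0, 3, 1) <= (3, 3, 2) -> finishes; pool += (1, 0, 2) = (4, 3, 4)
  T3 needs (4, 0, 4) <= (4, 3, 4) -> finishes; pool += (1, 1, 0) = (5, 4, 4)
  T4 needs (1, 4, 0) <= (5, 4, 4) -> finishes; pool += (1, 3, 3) = (6, 7, 7)
  T1 needs (6, 4, 2) <= (6, 7, 7) -> finishes; pool += (0, 1, 1) = (6, 8, 8)
None of the blocked processes ever fits:
  T6 still needs (7, 4, 9) but only (6, 8, 8) is free — short on type-B units and type-D units
  T9 still needs (1, 5, 9) but only (6, 8, 8) is free — short on type-D units


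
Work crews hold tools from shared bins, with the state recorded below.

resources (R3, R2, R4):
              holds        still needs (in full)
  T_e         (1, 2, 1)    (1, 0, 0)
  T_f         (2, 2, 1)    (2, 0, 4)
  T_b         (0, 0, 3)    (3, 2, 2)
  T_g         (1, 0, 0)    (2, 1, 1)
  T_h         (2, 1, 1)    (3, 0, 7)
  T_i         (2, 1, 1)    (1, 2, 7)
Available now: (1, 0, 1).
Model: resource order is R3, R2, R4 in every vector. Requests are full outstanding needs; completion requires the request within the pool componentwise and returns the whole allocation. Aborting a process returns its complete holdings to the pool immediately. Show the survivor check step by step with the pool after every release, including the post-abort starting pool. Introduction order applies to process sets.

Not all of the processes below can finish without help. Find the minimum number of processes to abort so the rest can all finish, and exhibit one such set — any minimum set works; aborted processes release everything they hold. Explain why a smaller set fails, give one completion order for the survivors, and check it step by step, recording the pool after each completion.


The answer: abort T_h.
Key observation: aborting T_h returns (2, 1, 1), and T_i — hopeless before — runs at step 4 with the returned capacity in the pool.
Minimality: the empty abort set fails — the state is deadlocked as it stands.
The survivors complete as T_e, T_b, T_f, T_i, T_g. Step-by-step check (starting from the post-abort pool):
  pool = (3, 1, 2)
  run T_e (needs (1, 0, 0), free (3, 1, 2)); after release of (1, 2, 1) the pool is (4, 3, 3)
  run T_b (needs (3, 2, 2), free (4, 3, 3)); after release of (0, 0, 3) the pool is (4, 3, 6)
  run T_f (needs (2, 0, 4), free (4, 3, 6)); after release of (2, 2, 1) the pool is (6, 5, 7)
  run T_i (needs (1, 2, 7), free (6, 5, 7)); after release of (2, 1, 1) the pool is (8, 6, 8)
  run T_g (needs (2, 1, 1), free (8, 6, 8)); after release of (1, 0, 0) the pool is (9, 6, 8)
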